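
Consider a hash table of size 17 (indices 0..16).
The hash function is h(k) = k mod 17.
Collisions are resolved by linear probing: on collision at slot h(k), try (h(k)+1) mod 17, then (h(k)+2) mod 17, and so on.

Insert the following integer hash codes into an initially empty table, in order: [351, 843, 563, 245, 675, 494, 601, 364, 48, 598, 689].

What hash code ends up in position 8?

364

Insert 351: h=11, slot 11 empty → index 11.
Insert 843: h=10, slot 10 empty → index 10.
Insert 563: h=2, slot 2 empty → index 2.
Insert 245: h=7, slot 7 empty → index 7.
Insert 675: h=12, slot 12 empty → index 12.
Insert 494: h=1, slot 1 empty → index 1.
Insert 601: h=6, slot 6 empty → index 6.
Insert 364: h=7, slot 7 occupied → index 8.
Insert 48: h=14, slot 14 empty → index 14.
Insert 598: h=3, slot 3 empty → index 3.
Insert 689: h=9, slot 9 empty → index 9.
Table: [∅, 494, 563, 598, ∅, ∅, 601, 245, 364, 689, 843, 351, 675, ∅, 48, ∅, ∅]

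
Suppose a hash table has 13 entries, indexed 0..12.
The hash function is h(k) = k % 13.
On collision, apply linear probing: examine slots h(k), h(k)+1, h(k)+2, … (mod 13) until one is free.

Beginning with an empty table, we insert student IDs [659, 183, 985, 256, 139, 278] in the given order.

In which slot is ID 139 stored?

12

Insert 659: h=9, slot 9 empty → index 9.
Insert 183: h=1, slot 1 empty → index 1.
Insert 985: h=10, slot 10 empty → index 10.
Insert 256: h=9, slots 9,10 occupied → index 11.
Insert 139: h=9, slots 9,10,11 occupied → index 12.
Insert 278: h=5, slot 5 empty → index 5.
Table: [_, 183, _, _, _, 278, _, _, _, 659, 985, 256, 139]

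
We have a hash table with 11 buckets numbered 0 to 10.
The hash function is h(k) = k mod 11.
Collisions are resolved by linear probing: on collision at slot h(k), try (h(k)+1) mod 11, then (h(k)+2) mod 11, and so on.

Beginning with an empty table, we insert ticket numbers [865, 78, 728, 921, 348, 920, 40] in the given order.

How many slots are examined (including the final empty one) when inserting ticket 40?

Insert 865: h=7, slot 7 empty -> index 7.
Insert 78: h=1, slot 1 empty -> index 1.
Insert 728: h=2, slot 2 empty -> index 2.
Insert 921: h=8, slot 8 empty -> index 8.
Insert 348: h=7, slots 7,8 occupied -> index 9.
Insert 920: h=7, slots 7,8,9 occupied -> index 10.
Insert 40: h=7, slots 7,8,9,10 occupied -> index 0.
Table: [40, 78, 728, _, _, _, _, 865, 921, 348, 920]

5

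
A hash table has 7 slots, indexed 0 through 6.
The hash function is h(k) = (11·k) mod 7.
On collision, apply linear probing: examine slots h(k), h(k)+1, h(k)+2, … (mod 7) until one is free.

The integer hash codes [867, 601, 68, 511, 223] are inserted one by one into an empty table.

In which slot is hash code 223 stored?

5

Insert 867: h=3, slot 3 empty => index 3.
Insert 601: h=3, slot 3 occupied => index 4.
Insert 68: h=6, slot 6 empty => index 6.
Insert 511: h=0, slot 0 empty => index 0.
Insert 223: h=3, slots 3,4 occupied => index 5.
Table: [511, -, -, 867, 601, 223, 68]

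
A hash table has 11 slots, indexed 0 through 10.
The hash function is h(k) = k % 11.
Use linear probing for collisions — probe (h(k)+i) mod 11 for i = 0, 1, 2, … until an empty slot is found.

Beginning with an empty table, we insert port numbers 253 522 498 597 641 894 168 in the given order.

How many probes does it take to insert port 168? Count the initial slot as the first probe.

6

253 hashes to 0; slot 0 is free → place at 0.
522 hashes to 5; slot 5 is free → place at 5.
498 hashes to 3; slot 3 is free → place at 3.
597 hashes to 3; 3 taken → place at 4.
641 hashes to 3; 3,4,5 taken → place at 6.
894 hashes to 3; 3,4,5,6 taken → place at 7.
168 hashes to 3; 3,4,5,6,7 taken → place at 8.
Table: [253, ∅, ∅, 498, 597, 522, 641, 894, 168, ∅, ∅]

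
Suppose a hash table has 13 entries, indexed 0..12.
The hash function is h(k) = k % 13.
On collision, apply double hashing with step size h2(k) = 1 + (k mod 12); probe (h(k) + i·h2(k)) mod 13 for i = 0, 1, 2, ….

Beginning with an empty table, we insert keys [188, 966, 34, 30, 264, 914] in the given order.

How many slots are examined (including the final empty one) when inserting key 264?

2

188: h=6 => slot 6
966: h=4 => slot 4
34: h=8 => slot 8
30: h=4, h2=7, probe 4,11 => slot 11
264: h=4, h2=1, probe 4,5 => slot 5
914: h=4, h2=3, probe 4,7 => slot 7
Table: [_, _, _, _, 966, 264, 188, 914, 34, _, _, 30, _]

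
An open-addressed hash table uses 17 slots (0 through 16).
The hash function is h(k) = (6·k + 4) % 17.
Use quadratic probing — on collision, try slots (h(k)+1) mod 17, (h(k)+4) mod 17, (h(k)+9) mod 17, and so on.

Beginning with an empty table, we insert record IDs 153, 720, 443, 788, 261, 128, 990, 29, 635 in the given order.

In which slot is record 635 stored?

153: h=4 -> slot 4
720: h=6 -> slot 6
443: h=10 -> slot 10
788: h=6, probe 6,7 -> slot 7
261: h=6, probe 6,7,10,15 -> slot 15
128: h=7, probe 7,8 -> slot 8
990: h=11 -> slot 11
29: h=8, probe 8,9 -> slot 9
635: h=6, probe 6,7,10,15,5 -> slot 5
Table: [-, -, -, -, 153, 635, 720, 788, 128, 29, 443, 990, -, -, -, 261, -]

5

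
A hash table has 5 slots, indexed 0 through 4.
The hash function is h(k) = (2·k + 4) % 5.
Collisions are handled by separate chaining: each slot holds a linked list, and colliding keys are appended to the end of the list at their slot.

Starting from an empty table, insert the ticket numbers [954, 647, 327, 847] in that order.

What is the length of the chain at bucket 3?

954 → bucket 2
647 → bucket 3
327 → bucket 3 (collision)
847 → bucket 3 (collision)
Final buckets:
0: -
1: -
2: 954
3: 647 -> 327 -> 847
4: -

3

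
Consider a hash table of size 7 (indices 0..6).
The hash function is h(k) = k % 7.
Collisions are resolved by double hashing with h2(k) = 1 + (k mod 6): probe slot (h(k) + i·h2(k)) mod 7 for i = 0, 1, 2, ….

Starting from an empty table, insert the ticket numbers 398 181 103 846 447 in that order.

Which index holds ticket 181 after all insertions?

1

Insert 398: h=6, slot 6 empty → index 6.
Insert 181: h=6, h2=2, slot 6 occupied → index 1.
Insert 103: h=5, slot 5 empty → index 5.
Insert 846: h=6, h2=1, slot 6 occupied → index 0.
Insert 447: h=6, h2=4, slot 6 occupied → index 3.
Table: [846, 181, ., 447, ., 103, 398]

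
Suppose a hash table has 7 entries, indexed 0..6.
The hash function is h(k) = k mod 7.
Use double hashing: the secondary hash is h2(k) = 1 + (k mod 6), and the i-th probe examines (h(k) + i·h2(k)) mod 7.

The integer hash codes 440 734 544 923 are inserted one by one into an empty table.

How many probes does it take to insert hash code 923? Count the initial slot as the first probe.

3

Insert 440: h=6, slot 6 empty => index 6.
Insert 734: h=6, h2=3, slot 6 occupied => index 2.
Insert 544: h=5, slot 5 empty => index 5.
Insert 923: h=6, h2=6, slots 6,5 occupied => index 4.
Table: [., ., 734, ., 923, 544, 440]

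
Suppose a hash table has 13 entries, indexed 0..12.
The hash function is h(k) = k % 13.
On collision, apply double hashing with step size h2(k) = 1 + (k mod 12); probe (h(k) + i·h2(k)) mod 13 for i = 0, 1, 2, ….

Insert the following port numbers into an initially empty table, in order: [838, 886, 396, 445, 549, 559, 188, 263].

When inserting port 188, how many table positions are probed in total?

3

838 hashes to 6; slot 6 is free => place at 6.
886 hashes to 2; slot 2 is free => place at 2.
396 hashes to 6, h2=1; 6 taken => place at 7.
445 hashes to 3; slot 3 is free => place at 3.
549 hashes to 3, h2=10; 3 taken => place at 0.
559 hashes to 0, h2=8; 0 taken => place at 8.
188 hashes to 6, h2=9; 6,2 taken => place at 11.
263 hashes to 3, h2=12; 3,2 taken => place at 1.
Table: [549, 263, 886, 445, -, -, 838, 396, 559, -, -, 188, -]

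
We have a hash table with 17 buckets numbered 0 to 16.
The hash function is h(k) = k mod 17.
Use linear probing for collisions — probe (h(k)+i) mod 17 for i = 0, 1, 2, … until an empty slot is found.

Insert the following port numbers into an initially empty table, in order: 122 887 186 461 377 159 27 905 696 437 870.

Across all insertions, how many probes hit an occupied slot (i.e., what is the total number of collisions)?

122 hashes to 3; slot 3 is free → place at 3.
887 hashes to 3; 3 taken → place at 4.
186 hashes to 16; slot 16 is free → place at 16.
461 hashes to 2; slot 2 is free → place at 2.
377 hashes to 3; 3,4 taken → place at 5.
159 hashes to 6; slot 6 is free → place at 6.
27 hashes to 10; slot 10 is free → place at 10.
905 hashes to 4; 4,5,6 taken → place at 7.
696 hashes to 16; 16 taken → place at 0.
437 hashes to 12; slot 12 is free → place at 12.
870 hashes to 3; 3,4,5,6,7 taken → place at 8.
Table: [696, —, 461, 122, 887, 377, 159, 905, 870, —, 27, —, 437, —, —, —, 186]

12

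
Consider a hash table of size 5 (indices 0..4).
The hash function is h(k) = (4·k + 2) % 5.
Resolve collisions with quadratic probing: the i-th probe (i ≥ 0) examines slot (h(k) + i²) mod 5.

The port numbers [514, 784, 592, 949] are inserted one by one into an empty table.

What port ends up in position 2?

949

514 hashes to 3; slot 3 is free -> place at 3.
784 hashes to 3; 3 taken -> place at 4.
592 hashes to 0; slot 0 is free -> place at 0.
949 hashes to 3; 3,4 taken -> place at 2.
Table: [592, ∅, 949, 514, 784]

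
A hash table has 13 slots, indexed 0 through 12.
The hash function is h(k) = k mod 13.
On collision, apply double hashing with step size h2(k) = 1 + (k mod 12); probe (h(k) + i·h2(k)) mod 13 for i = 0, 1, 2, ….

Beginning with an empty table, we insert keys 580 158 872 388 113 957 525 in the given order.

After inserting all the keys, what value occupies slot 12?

525

580 hashes to 8; slot 8 is free -> place at 8.
158 hashes to 2; slot 2 is free -> place at 2.
872 hashes to 1; slot 1 is free -> place at 1.
388 hashes to 11; slot 11 is free -> place at 11.
113 hashes to 9; slot 9 is free -> place at 9.
957 hashes to 8, h2=10; 8 taken -> place at 5.
525 hashes to 5, h2=10; 5,2 taken -> place at 12.
Table: [., 872, 158, ., ., 957, ., ., 580, 113, ., 388, 525]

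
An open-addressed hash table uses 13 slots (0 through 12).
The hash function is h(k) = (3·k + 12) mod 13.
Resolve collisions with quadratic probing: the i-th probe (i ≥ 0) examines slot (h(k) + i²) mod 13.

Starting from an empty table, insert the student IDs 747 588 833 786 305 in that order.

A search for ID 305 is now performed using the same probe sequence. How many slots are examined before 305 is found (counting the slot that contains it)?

4

747 hashes to 4; slot 4 is free => place at 4.
588 hashes to 8; slot 8 is free => place at 8.
833 hashes to 2; slot 2 is free => place at 2.
786 hashes to 4; 4 taken => place at 5.
305 hashes to 4; 4,5,8 taken => place at 0.
Table: [305, _, 833, _, 747, 786, _, _, 588, _, _, _, _]
Lookup 305: h=4, probe 4,5,8,0 → found at 0.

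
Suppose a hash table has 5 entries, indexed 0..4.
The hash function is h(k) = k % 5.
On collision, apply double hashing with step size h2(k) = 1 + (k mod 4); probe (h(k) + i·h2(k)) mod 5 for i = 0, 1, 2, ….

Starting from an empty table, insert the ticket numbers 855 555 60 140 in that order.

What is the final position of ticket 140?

2

Insert 855: h=0, slot 0 empty → index 0.
Insert 555: h=0, h2=4, slot 0 occupied → index 4.
Insert 60: h=0, h2=1, slot 0 occupied → index 1.
Insert 140: h=0, h2=1, slots 0,1 occupied → index 2.
Table: [855, 60, 140, _, 555]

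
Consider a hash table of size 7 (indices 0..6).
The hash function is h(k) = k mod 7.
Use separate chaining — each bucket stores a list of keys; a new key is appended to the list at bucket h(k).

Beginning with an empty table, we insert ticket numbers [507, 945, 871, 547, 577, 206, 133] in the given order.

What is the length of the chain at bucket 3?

507 -> bucket 3
945 -> bucket 0
871 -> bucket 3 (collision)
547 -> bucket 1
577 -> bucket 3 (collision)
206 -> bucket 3 (collision)
133 -> bucket 0 (collision)
Final buckets:
0: 945 -> 133
1: 547
2: -
3: 507 -> 871 -> 577 -> 206
4: -
5: -
6: -

4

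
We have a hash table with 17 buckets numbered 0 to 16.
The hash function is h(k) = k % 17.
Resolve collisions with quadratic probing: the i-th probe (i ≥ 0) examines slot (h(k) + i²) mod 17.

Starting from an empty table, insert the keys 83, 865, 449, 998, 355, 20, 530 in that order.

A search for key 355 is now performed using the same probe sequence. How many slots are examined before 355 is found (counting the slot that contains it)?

Insert 83: h=15, slot 15 empty → index 15.
Insert 865: h=15, slot 15 occupied → index 16.
Insert 449: h=7, slot 7 empty → index 7.
Insert 998: h=12, slot 12 empty → index 12.
Insert 355: h=15, slots 15,16 occupied → index 2.
Insert 20: h=3, slot 3 empty → index 3.
Insert 530: h=3, slot 3 occupied → index 4.
Table: [—, —, 355, 20, 530, —, —, 449, —, —, —, —, 998, —, —, 83, 865]
Lookup 355: h=15, probe 15,16,2 → found at 2.

3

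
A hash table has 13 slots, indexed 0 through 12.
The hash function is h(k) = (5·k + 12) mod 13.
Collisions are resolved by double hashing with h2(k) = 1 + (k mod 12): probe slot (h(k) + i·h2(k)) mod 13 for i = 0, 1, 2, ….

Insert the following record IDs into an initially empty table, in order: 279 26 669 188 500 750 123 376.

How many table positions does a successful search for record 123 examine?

Insert 279: h=3, slot 3 empty => index 3.
Insert 26: h=12, slot 12 empty => index 12.
Insert 669: h=3, h2=10, slot 3 occupied => index 0.
Insert 188: h=3, h2=9, slots 3,12 occupied => index 8.
Insert 500: h=3, h2=9, slots 3,12,8 occupied => index 4.
Insert 750: h=5, slot 5 empty => index 5.
Insert 123: h=3, h2=4, slot 3 occupied => index 7.
Insert 376: h=7, h2=5, slots 7,12,4 occupied => index 9.
Table: [669, ∅, ∅, 279, 500, 750, ∅, 123, 188, 376, ∅, ∅, 26]
Lookup 123: h=3, h2=4, probe 3,7 → found at 7.

2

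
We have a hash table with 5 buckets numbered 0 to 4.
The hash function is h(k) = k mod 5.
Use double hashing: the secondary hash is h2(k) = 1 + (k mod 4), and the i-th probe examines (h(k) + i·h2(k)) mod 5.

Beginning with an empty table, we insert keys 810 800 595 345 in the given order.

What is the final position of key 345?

2

810: h=0 => slot 0
800: h=0, h2=1, probe 0,1 => slot 1
595: h=0, h2=4, probe 0,4 => slot 4
345: h=0, h2=2, probe 0,2 => slot 2
Table: [810, 800, 345, ., 595]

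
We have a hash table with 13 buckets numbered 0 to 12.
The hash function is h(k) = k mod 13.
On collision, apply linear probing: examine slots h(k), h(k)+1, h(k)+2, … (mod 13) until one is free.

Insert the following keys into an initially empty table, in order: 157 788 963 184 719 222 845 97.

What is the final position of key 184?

3

157: h=1 -> slot 1
788: h=8 -> slot 8
963: h=1, probe 1,2 -> slot 2
184: h=2, probe 2,3 -> slot 3
719: h=4 -> slot 4
222: h=1, probe 1,2,3,4,5 -> slot 5
845: h=0 -> slot 0
97: h=6 -> slot 6
Table: [845, 157, 963, 184, 719, 222, 97, ., 788, ., ., ., .]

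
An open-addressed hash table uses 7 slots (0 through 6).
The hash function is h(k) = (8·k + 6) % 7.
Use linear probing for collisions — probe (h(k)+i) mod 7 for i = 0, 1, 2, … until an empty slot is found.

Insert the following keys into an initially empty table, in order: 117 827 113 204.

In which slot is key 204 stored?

117 hashes to 4; slot 4 is free → place at 4.
827 hashes to 0; slot 0 is free → place at 0.
113 hashes to 0; 0 taken → place at 1.
204 hashes to 0; 0,1 taken → place at 2.
Table: [827, 113, 204, —, 117, —, —]

2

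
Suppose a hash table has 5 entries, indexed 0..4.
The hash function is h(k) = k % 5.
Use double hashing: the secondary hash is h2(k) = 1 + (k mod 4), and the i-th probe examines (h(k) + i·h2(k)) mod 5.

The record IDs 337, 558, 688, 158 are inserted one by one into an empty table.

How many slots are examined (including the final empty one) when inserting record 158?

2

337: h=2 -> slot 2
558: h=3 -> slot 3
688: h=3, h2=1, probe 3,4 -> slot 4
158: h=3, h2=3, probe 3,1 -> slot 1
Table: [—, 158, 337, 558, 688]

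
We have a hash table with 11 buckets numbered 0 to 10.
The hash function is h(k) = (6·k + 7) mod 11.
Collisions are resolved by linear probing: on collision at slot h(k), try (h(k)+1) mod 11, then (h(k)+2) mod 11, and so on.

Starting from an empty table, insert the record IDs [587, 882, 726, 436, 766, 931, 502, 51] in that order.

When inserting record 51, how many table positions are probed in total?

Insert 587: h=9, slot 9 empty → index 9.
Insert 882: h=8, slot 8 empty → index 8.
Insert 726: h=7, slot 7 empty → index 7.
Insert 436: h=5, slot 5 empty → index 5.
Insert 766: h=5, slot 5 occupied → index 6.
Insert 931: h=5, slots 5,6,7,8,9 occupied → index 10.
Insert 502: h=5, slots 5,6,7,8,9,10 occupied → index 0.
Insert 51: h=5, slots 5,6,7,8,9,10,0 occupied → index 1.
Table: [502, 51, —, —, —, 436, 766, 726, 882, 587, 931]

8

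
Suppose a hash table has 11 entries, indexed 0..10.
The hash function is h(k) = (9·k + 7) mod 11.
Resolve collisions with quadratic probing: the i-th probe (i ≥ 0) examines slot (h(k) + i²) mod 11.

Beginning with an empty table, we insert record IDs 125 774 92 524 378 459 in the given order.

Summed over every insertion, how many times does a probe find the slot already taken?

125 hashes to 10; slot 10 is free → place at 10.
774 hashes to 10; 10 taken → place at 0.
92 hashes to 10; 10,0 taken → place at 3.
524 hashes to 4; slot 4 is free → place at 4.
378 hashes to 10; 10,0,3 taken → place at 8.
459 hashes to 2; slot 2 is free → place at 2.
Table: [774, —, 459, 92, 524, —, —, —, 378, —, 125]

6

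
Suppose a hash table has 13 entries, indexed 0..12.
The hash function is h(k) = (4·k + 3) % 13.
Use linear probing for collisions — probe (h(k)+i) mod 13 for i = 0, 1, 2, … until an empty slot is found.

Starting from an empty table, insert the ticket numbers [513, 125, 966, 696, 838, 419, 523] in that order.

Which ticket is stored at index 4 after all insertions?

523

513 hashes to 1; slot 1 is free -> place at 1.
125 hashes to 9; slot 9 is free -> place at 9.
966 hashes to 6; slot 6 is free -> place at 6.
696 hashes to 5; slot 5 is free -> place at 5.
838 hashes to 1; 1 taken -> place at 2.
419 hashes to 2; 2 taken -> place at 3.
523 hashes to 2; 2,3 taken -> place at 4.
Table: [., 513, 838, 419, 523, 696, 966, ., ., 125, ., ., .]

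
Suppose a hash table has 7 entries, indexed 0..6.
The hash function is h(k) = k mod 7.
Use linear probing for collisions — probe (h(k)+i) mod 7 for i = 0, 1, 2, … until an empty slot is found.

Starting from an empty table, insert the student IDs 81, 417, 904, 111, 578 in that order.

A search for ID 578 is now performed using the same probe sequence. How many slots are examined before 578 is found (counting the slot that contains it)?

81 hashes to 4; slot 4 is free -> place at 4.
417 hashes to 4; 4 taken -> place at 5.
904 hashes to 1; slot 1 is free -> place at 1.
111 hashes to 6; slot 6 is free -> place at 6.
578 hashes to 4; 4,5,6 taken -> place at 0.
Table: [578, 904, ∅, ∅, 81, 417, 111]
Lookup 578: h=4, probe 4,5,6,0 → found at 0.

4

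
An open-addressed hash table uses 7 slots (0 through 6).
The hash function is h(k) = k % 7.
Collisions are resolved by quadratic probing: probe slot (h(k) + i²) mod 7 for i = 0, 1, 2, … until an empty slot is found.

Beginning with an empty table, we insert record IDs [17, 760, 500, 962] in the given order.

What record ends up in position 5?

962

17: h=3 -> slot 3
760: h=4 -> slot 4
500: h=3, probe 3,4,0 -> slot 0
962: h=3, probe 3,4,0,5 -> slot 5
Table: [500, ., ., 17, 760, 962, .]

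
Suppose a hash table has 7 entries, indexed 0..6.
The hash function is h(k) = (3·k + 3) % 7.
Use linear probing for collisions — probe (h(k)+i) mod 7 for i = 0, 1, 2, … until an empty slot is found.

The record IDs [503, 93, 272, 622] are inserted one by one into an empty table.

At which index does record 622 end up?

503: h=0 -> slot 0
93: h=2 -> slot 2
272: h=0, probe 0,1 -> slot 1
622: h=0, probe 0,1,2,3 -> slot 3
Table: [503, 272, 93, 622, ., ., .]

3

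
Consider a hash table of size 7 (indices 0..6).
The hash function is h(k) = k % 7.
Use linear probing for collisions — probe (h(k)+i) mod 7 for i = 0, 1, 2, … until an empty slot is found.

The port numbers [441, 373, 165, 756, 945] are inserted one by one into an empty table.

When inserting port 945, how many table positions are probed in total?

4

Insert 441: h=0, slot 0 empty => index 0.
Insert 373: h=2, slot 2 empty => index 2.
Insert 165: h=4, slot 4 empty => index 4.
Insert 756: h=0, slot 0 occupied => index 1.
Insert 945: h=0, slots 0,1,2 occupied => index 3.
Table: [441, 756, 373, 945, 165, ∅, ∅]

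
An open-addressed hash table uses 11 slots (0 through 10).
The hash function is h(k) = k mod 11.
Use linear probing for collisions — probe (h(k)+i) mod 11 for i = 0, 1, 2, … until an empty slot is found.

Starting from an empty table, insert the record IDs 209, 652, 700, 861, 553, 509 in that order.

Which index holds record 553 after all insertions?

Insert 209: h=0, slot 0 empty → index 0.
Insert 652: h=3, slot 3 empty → index 3.
Insert 700: h=7, slot 7 empty → index 7.
Insert 861: h=3, slot 3 occupied → index 4.
Insert 553: h=3, slots 3,4 occupied → index 5.
Insert 509: h=3, slots 3,4,5 occupied → index 6.
Table: [209, _, _, 652, 861, 553, 509, 700, _, _, _]

5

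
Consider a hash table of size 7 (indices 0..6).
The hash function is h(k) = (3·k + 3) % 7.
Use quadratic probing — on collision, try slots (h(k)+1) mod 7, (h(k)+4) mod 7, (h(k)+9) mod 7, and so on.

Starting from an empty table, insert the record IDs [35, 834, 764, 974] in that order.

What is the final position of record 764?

0

35: h=3 -> slot 3
834: h=6 -> slot 6
764: h=6, probe 6,0 -> slot 0
974: h=6, probe 6,0,3,1 -> slot 1
Table: [764, 974, —, 35, —, —, 834]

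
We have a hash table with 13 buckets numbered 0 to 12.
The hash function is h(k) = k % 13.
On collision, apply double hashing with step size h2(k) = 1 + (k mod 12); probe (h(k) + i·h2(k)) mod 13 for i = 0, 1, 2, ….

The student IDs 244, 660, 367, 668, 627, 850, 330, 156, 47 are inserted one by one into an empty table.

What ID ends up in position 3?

367

244: h=10 -> slot 10
660: h=10, h2=1, probe 10,11 -> slot 11
367: h=3 -> slot 3
668: h=5 -> slot 5
627: h=3, h2=4, probe 3,7 -> slot 7
850: h=5, h2=11, probe 5,3,1 -> slot 1
330: h=5, h2=7, probe 5,12 -> slot 12
156: h=0 -> slot 0
47: h=8 -> slot 8
Table: [156, 850, —, 367, —, 668, —, 627, 47, —, 244, 660, 330]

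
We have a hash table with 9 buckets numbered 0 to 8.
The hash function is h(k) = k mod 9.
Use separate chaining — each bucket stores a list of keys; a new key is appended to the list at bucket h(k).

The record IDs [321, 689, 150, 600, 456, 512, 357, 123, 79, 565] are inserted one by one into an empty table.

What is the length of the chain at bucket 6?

6

321 -> bucket 6
689 -> bucket 5
150 -> bucket 6 (collision)
600 -> bucket 6 (collision)
456 -> bucket 6 (collision)
512 -> bucket 8
357 -> bucket 6 (collision)
123 -> bucket 6 (collision)
79 -> bucket 7
565 -> bucket 7 (collision)
Final buckets:
0: -
1: -
2: -
3: -
4: -
5: 689
6: 321 -> 150 -> 600 -> 456 -> 357 -> 123
7: 79 -> 565
8: 512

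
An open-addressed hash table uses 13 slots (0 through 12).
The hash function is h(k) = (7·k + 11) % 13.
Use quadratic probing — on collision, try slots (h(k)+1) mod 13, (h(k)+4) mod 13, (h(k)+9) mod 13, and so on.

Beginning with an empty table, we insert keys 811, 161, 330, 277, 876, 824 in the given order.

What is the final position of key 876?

3

811: h=7 -> slot 7
161: h=7, probe 7,8 -> slot 8
330: h=7, probe 7,8,11 -> slot 11
277: h=0 -> slot 0
876: h=7, probe 7,8,11,3 -> slot 3
824: h=7, probe 7,8,11,3,10 -> slot 10
Table: [277, ∅, ∅, 876, ∅, ∅, ∅, 811, 161, ∅, 824, 330, ∅]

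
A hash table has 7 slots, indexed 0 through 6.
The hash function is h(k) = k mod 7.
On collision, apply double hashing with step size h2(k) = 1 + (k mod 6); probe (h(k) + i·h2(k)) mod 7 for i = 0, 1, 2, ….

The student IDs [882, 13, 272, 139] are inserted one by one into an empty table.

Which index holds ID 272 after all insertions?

Insert 882: h=0, slot 0 empty → index 0.
Insert 13: h=6, slot 6 empty → index 6.
Insert 272: h=6, h2=3, slot 6 occupied → index 2.
Insert 139: h=6, h2=2, slot 6 occupied → index 1.
Table: [882, 139, 272, -, -, -, 13]

2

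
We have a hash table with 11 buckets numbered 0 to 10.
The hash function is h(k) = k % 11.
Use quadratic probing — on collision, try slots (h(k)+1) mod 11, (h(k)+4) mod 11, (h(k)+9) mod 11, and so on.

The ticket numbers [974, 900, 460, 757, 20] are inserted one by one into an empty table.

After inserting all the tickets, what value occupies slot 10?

460

974: h=6 → slot 6
900: h=9 → slot 9
460: h=9, probe 9,10 → slot 10
757: h=9, probe 9,10,2 → slot 2
20: h=9, probe 9,10,2,7 → slot 7
Table: [-, -, 757, -, -, -, 974, 20, -, 900, 460]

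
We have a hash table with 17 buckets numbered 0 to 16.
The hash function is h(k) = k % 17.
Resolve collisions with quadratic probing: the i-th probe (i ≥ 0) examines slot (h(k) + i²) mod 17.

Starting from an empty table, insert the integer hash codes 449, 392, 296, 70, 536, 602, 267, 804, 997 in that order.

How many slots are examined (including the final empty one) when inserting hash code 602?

Insert 449: h=7, slot 7 empty → index 7.
Insert 392: h=1, slot 1 empty → index 1.
Insert 296: h=7, slot 7 occupied → index 8.
Insert 70: h=2, slot 2 empty → index 2.
Insert 536: h=9, slot 9 empty → index 9.
Insert 602: h=7, slots 7,8 occupied → index 11.
Insert 267: h=12, slot 12 empty → index 12.
Insert 804: h=5, slot 5 empty → index 5.
Insert 997: h=11, slots 11,12 occupied → index 15.
Table: [_, 392, 70, _, _, 804, _, 449, 296, 536, _, 602, 267, _, _, 997, _]

3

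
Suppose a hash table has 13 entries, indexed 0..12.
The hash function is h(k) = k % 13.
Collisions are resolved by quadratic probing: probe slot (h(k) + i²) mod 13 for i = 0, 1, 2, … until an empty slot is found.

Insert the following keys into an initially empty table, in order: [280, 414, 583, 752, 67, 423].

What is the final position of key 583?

12

280: h=7 -> slot 7
414: h=11 -> slot 11
583: h=11, probe 11,12 -> slot 12
752: h=11, probe 11,12,2 -> slot 2
67: h=2, probe 2,3 -> slot 3
423: h=7, probe 7,8 -> slot 8
Table: [., ., 752, 67, ., ., ., 280, 423, ., ., 414, 583]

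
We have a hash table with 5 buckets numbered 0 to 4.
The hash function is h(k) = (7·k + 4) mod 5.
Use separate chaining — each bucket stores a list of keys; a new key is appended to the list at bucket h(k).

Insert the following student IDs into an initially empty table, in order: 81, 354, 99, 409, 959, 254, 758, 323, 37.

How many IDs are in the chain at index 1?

81 -> bucket 1
354 -> bucket 2
99 -> bucket 2 (collision)
409 -> bucket 2 (collision)
959 -> bucket 2 (collision)
254 -> bucket 2 (collision)
758 -> bucket 0
323 -> bucket 0 (collision)
37 -> bucket 3
Final buckets:
0: 758 -> 323
1: 81
2: 354 -> 99 -> 409 -> 959 -> 254
3: 37
4: _

1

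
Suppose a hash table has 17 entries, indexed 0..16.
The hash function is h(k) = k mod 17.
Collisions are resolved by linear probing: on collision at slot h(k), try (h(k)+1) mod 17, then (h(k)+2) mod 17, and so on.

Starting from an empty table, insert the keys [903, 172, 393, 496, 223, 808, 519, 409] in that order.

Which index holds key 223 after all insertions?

903: h=2 => slot 2
172: h=2, probe 2,3 => slot 3
393: h=2, probe 2,3,4 => slot 4
496: h=3, probe 3,4,5 => slot 5
223: h=2, probe 2,3,4,5,6 => slot 6
808: h=9 => slot 9
519: h=9, probe 9,10 => slot 10
409: h=1 => slot 1
Table: [—, 409, 903, 172, 393, 496, 223, —, —, 808, 519, —, —, —, —, —, —]

6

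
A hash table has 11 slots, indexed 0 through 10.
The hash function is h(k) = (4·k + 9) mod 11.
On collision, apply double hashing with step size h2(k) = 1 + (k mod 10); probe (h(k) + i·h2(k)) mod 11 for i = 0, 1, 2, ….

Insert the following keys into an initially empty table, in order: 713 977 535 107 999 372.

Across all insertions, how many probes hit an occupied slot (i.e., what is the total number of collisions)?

713: h=1 -> slot 1
977: h=1, h2=8, probe 1,9 -> slot 9
535: h=4 -> slot 4
107: h=8 -> slot 8
999: h=1, h2=10, probe 1,0 -> slot 0
372: h=1, h2=3, probe 1,4,7 -> slot 7
Table: [999, 713, ∅, ∅, 535, ∅, ∅, 372, 107, 977, ∅]

4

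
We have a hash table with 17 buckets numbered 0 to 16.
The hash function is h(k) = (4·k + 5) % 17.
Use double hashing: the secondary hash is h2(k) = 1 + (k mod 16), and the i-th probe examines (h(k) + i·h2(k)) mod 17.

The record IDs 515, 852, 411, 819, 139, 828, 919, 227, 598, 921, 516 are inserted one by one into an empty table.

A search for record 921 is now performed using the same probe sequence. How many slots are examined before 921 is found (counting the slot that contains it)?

Insert 515: h=8, slot 8 empty → index 8.
Insert 852: h=13, slot 13 empty → index 13.
Insert 411: h=0, slot 0 empty → index 0.
Insert 819: h=0, h2=4, slot 0 occupied → index 4.
Insert 139: h=0, h2=12, slot 0 occupied → index 12.
Insert 828: h=2, slot 2 empty → index 2.
Insert 919: h=9, slot 9 empty → index 9.
Insert 227: h=12, h2=4, slot 12 occupied → index 16.
Insert 598: h=0, h2=7, slot 0 occupied → index 7.
Insert 921: h=0, h2=10, slot 0 occupied → index 10.
Insert 516: h=12, h2=5, slots 12,0 occupied → index 5.
Table: [411, -, 828, -, 819, 516, -, 598, 515, 919, 921, -, 139, 852, -, -, 227]
Lookup 921: h=0, h2=10, probe 0,10 → found at 10.

2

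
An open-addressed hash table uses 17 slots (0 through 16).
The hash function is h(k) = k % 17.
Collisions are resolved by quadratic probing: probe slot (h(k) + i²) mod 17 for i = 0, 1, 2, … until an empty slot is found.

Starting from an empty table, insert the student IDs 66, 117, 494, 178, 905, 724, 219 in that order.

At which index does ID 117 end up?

Insert 66: h=15, slot 15 empty -> index 15.
Insert 117: h=15, slot 15 occupied -> index 16.
Insert 494: h=1, slot 1 empty -> index 1.
Insert 178: h=8, slot 8 empty -> index 8.
Insert 905: h=4, slot 4 empty -> index 4.
Insert 724: h=10, slot 10 empty -> index 10.
Insert 219: h=15, slots 15,16 occupied -> index 2.
Table: [., 494, 219, ., 905, ., ., ., 178, ., 724, ., ., ., ., 66, 117]

16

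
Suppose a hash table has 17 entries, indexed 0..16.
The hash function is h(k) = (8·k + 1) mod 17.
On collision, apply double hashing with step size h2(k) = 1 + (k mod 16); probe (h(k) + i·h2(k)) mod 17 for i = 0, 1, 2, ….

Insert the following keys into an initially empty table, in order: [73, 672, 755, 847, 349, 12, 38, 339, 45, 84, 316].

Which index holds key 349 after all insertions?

2

Insert 73: h=7, slot 7 empty => index 7.
Insert 672: h=5, slot 5 empty => index 5.
Insert 755: h=6, slot 6 empty => index 6.
Insert 847: h=11, slot 11 empty => index 11.
Insert 349: h=5, h2=14, slot 5 occupied => index 2.
Insert 12: h=12, slot 12 empty => index 12.
Insert 38: h=16, slot 16 empty => index 16.
Insert 339: h=10, slot 10 empty => index 10.
Insert 45: h=4, slot 4 empty => index 4.
Insert 84: h=10, h2=5, slot 10 occupied => index 15.
Insert 316: h=13, slot 13 empty => index 13.
Table: [∅, ∅, 349, ∅, 45, 672, 755, 73, ∅, ∅, 339, 847, 12, 316, ∅, 84, 38]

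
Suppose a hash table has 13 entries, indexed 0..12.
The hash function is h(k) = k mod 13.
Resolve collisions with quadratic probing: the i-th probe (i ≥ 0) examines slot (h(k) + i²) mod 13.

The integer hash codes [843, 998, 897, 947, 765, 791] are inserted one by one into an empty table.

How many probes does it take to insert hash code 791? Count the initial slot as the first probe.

4

843: h=11 -> slot 11
998: h=10 -> slot 10
897: h=0 -> slot 0
947: h=11, probe 11,12 -> slot 12
765: h=11, probe 11,12,2 -> slot 2
791: h=11, probe 11,12,2,7 -> slot 7
Table: [897, _, 765, _, _, _, _, 791, _, _, 998, 843, 947]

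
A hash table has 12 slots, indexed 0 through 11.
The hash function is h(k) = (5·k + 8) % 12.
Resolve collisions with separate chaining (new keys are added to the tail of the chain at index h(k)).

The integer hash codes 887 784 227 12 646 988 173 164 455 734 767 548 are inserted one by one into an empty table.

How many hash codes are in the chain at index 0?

2

Insert 887: h=3, bucket 3 empty → new chain.
Insert 784: h=4, bucket 4 empty → new chain.
Insert 227: h=3, bucket 3 nonempty → append to chain.
Insert 12: h=8, bucket 8 empty → new chain.
Insert 646: h=10, bucket 10 empty → new chain.
Insert 988: h=4, bucket 4 nonempty → append to chain.
Insert 173: h=9, bucket 9 empty → new chain.
Insert 164: h=0, bucket 0 empty → new chain.
Insert 455: h=3, bucket 3 nonempty → append to chain.
Insert 734: h=6, bucket 6 empty → new chain.
Insert 767: h=3, bucket 3 nonempty → append to chain.
Insert 548: h=0, bucket 0 nonempty → append to chain.
Final buckets:
0: 164 -> 548
1: ∅
2: ∅
3: 887 -> 227 -> 455 -> 767
4: 784 -> 988
5: ∅
6: 734
7: ∅
8: 12
9: 173
10: 646
11: ∅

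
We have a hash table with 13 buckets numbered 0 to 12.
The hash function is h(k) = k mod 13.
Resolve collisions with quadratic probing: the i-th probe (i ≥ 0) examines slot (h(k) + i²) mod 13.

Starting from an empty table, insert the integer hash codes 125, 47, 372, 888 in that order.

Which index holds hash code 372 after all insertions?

125 hashes to 8; slot 8 is free → place at 8.
47 hashes to 8; 8 taken → place at 9.
372 hashes to 8; 8,9 taken → place at 12.
888 hashes to 4; slot 4 is free → place at 4.
Table: [—, —, —, —, 888, —, —, —, 125, 47, —, —, 372]

12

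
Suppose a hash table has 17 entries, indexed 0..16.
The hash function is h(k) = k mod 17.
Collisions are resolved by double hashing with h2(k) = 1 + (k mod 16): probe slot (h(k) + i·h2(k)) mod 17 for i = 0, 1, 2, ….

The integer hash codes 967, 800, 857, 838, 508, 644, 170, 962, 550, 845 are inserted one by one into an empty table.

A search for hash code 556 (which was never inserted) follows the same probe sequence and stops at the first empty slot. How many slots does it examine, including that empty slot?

967 hashes to 15; slot 15 is free => place at 15.
800 hashes to 1; slot 1 is free => place at 1.
857 hashes to 7; slot 7 is free => place at 7.
838 hashes to 5; slot 5 is free => place at 5.
508 hashes to 15, h2=13; 15 taken => place at 11.
644 hashes to 15, h2=5; 15 taken => place at 3.
170 hashes to 0; slot 0 is free => place at 0.
962 hashes to 10; slot 10 is free => place at 10.
550 hashes to 6; slot 6 is free => place at 6.
845 hashes to 12; slot 12 is free => place at 12.
Table: [170, 800, -, 644, -, 838, 550, 857, -, -, 962, 508, 845, -, -, 967, -]
Lookup 556: h=12, h2=13, probe 12,8 → slot 8 empty, not found.

2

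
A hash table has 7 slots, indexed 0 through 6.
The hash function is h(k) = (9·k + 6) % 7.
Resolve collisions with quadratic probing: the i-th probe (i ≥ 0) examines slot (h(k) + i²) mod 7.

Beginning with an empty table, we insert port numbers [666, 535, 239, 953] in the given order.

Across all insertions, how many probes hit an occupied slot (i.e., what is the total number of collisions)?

666 hashes to 1; slot 1 is free → place at 1.
535 hashes to 5; slot 5 is free → place at 5.
239 hashes to 1; 1 taken → place at 2.
953 hashes to 1; 1,2,5 taken → place at 3.
Table: [—, 666, 239, 953, —, 535, —]

4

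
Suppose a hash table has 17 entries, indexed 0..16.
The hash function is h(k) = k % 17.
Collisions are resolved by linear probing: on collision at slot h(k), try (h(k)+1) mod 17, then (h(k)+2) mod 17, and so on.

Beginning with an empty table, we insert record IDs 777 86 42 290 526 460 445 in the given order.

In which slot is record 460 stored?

3

777 hashes to 12; slot 12 is free → place at 12.
86 hashes to 1; slot 1 is free → place at 1.
42 hashes to 8; slot 8 is free → place at 8.
290 hashes to 1; 1 taken → place at 2.
526 hashes to 16; slot 16 is free → place at 16.
460 hashes to 1; 1,2 taken → place at 3.
445 hashes to 3; 3 taken → place at 4.
Table: [., 86, 290, 460, 445, ., ., ., 42, ., ., ., 777, ., ., ., 526]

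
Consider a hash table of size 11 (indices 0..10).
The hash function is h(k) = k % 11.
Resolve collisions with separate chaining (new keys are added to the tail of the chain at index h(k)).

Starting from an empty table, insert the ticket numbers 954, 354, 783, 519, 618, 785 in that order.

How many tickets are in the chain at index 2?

4

954 → bucket 8
354 → bucket 2
783 → bucket 2 (collision)
519 → bucket 2 (collision)
618 → bucket 2 (collision)
785 → bucket 4
Final buckets:
0: _
1: _
2: 354 -> 783 -> 519 -> 618
3: _
4: 785
5: _
6: _
7: _
8: 954
9: _
10: _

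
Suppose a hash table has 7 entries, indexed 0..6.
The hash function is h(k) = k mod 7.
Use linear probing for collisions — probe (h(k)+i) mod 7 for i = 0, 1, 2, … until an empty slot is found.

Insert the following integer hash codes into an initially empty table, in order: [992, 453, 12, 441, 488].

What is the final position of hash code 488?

2

Insert 992: h=5, slot 5 empty -> index 5.
Insert 453: h=5, slot 5 occupied -> index 6.
Insert 12: h=5, slots 5,6 occupied -> index 0.
Insert 441: h=0, slot 0 occupied -> index 1.
Insert 488: h=5, slots 5,6,0,1 occupied -> index 2.
Table: [12, 441, 488, ., ., 992, 453]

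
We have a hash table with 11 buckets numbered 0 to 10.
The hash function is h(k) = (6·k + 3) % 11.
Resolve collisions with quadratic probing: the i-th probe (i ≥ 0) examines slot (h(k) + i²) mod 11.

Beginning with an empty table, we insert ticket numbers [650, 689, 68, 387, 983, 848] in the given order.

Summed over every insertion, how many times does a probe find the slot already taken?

Insert 650: h=9, slot 9 empty -> index 9.
Insert 689: h=1, slot 1 empty -> index 1.
Insert 68: h=4, slot 4 empty -> index 4.
Insert 387: h=4, slot 4 occupied -> index 5.
Insert 983: h=5, slot 5 occupied -> index 6.
Insert 848: h=9, slot 9 occupied -> index 10.
Table: [—, 689, —, —, 68, 387, 983, —, —, 650, 848]

3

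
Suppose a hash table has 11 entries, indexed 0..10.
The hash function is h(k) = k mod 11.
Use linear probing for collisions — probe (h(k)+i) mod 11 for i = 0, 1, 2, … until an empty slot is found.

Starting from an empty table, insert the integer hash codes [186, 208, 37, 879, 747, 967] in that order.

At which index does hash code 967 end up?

3

186: h=10 → slot 10
208: h=10, probe 10,0 → slot 0
37: h=4 → slot 4
879: h=10, probe 10,0,1 → slot 1
747: h=10, probe 10,0,1,2 → slot 2
967: h=10, probe 10,0,1,2,3 → slot 3
Table: [208, 879, 747, 967, 37, _, _, _, _, _, 186]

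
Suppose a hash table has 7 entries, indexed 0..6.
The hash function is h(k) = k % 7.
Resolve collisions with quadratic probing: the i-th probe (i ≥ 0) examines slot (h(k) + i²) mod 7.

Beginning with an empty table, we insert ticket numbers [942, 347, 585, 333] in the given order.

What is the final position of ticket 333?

942 hashes to 4; slot 4 is free => place at 4.
347 hashes to 4; 4 taken => place at 5.
585 hashes to 4; 4,5 taken => place at 1.
333 hashes to 4; 4,5,1 taken => place at 6.
Table: [., 585, ., ., 942, 347, 333]

6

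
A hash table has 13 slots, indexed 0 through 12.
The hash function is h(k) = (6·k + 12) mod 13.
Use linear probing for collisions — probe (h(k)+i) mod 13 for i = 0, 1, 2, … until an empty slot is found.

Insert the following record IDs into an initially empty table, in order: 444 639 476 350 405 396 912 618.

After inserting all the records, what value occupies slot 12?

639

444 hashes to 11; slot 11 is free => place at 11.
639 hashes to 11; 11 taken => place at 12.
476 hashes to 8; slot 8 is free => place at 8.
350 hashes to 6; slot 6 is free => place at 6.
405 hashes to 11; 11,12 taken => place at 0.
396 hashes to 9; slot 9 is free => place at 9.
912 hashes to 11; 11,12,0 taken => place at 1.
618 hashes to 2; slot 2 is free => place at 2.
Table: [405, 912, 618, -, -, -, 350, -, 476, 396, -, 444, 639]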